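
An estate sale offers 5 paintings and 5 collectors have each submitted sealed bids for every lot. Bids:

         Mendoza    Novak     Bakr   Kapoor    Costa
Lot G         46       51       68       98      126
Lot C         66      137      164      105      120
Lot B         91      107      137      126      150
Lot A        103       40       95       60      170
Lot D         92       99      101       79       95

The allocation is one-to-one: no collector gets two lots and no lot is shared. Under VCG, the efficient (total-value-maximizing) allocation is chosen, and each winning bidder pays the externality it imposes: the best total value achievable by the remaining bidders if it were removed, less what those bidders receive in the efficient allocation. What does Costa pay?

Costa pays $28.

Efficient allocation: Mendoza→Lot D ($92), Novak→Lot C ($137), Bakr→Lot B ($137), Kapoor→Lot G ($98), Costa→Lot A ($170); total welfare W = $634.
Costa receives Lot A at value $170, so the others get W − 170 = $464.
Without Costa: best allocation of the remaining 4 bidders over all 5 lots is Mendoza→Lot A ($103), Novak→Lot D ($99), Bakr→Lot C ($164), Kapoor→Lot B ($126), total $492.
VCG payment = (others' best without Costa) − (others' welfare with Costa) = 492 − 464 = $28.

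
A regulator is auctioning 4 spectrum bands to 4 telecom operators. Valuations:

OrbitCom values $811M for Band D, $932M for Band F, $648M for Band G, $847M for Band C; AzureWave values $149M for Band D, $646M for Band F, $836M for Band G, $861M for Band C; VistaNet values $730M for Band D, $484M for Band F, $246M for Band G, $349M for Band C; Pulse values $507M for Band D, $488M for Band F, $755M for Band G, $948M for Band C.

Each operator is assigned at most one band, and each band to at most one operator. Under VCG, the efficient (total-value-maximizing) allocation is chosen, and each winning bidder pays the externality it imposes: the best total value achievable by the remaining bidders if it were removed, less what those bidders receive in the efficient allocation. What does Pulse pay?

Efficient allocation: OrbitCom→Band F ($932M), AzureWave→Band G ($836M), VistaNet→Band D ($730M), Pulse→Band C ($948M); total welfare W = $3446M.
Pulse receives Band C at value $948M, so the others get W − 948 = $2498M.
Without Pulse: best allocation of the remaining 3 bidders over all 4 bands is OrbitCom→Band F ($932M), AzureWave→Band C ($861M), VistaNet→Band D ($730M), total $2523M.
VCG payment = (others' best without Pulse) − (others' welfare with Pulse) = 2523 − 2498 = $25M.

Pulse pays $25M.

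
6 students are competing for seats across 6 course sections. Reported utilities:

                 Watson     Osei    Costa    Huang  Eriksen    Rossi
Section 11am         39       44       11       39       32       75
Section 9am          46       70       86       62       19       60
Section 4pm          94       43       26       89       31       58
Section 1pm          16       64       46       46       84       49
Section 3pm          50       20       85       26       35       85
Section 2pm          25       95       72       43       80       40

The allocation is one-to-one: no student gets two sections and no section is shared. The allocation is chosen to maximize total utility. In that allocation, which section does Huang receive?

This is the linear assignment problem.
Optimal: Watson→Section 4pm (94 points), Osei→Section 2pm (95 points), Costa→Section 3pm (85 points), Huang→Section 9am (62 points), Eriksen→Section 1pm (84 points), Rossi→Section 11am (75 points) — total 94+95+85+62+84+75 = 495 points.
Column-greedy (each section in turn goes to its best remaining student) gives 460 points, worse by 35.
Swapping Rossi↔Eriksen (Rossi→Section 1pm 49 points, Eriksen→Section 11am 32 points) loses 78.
Huang's own top section is Section 4pm (89 points), but forcing Huang→Section 4pm and reassigning the rest optimally gives only 479 points — worse by 16.

Huang receives Section 9am.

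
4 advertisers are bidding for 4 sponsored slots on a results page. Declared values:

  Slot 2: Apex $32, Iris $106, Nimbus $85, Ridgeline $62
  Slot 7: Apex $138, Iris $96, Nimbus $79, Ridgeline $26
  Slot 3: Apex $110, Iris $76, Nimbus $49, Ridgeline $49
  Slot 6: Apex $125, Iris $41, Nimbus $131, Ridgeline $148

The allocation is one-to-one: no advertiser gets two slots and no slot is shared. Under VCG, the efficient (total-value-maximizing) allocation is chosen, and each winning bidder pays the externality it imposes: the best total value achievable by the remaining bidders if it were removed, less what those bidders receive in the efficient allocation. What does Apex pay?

Apex pays $24.

Efficient allocation: Apex→Slot 7 ($138), Iris→Slot 3 ($76), Nimbus→Slot 2 ($85), Ridgeline→Slot 6 ($148); total welfare W = $447.
Apex receives Slot 7 at value $138, so the others get W − 138 = $309.
Without Apex: best allocation of the remaining 3 bidders over all 4 slots is Iris→Slot 2 ($106), Nimbus→Slot 7 ($79), Ridgeline→Slot 6 ($148), total $333.
VCG payment = (others' best without Apex) − (others' welfare with Apex) = 333 − 309 = $24.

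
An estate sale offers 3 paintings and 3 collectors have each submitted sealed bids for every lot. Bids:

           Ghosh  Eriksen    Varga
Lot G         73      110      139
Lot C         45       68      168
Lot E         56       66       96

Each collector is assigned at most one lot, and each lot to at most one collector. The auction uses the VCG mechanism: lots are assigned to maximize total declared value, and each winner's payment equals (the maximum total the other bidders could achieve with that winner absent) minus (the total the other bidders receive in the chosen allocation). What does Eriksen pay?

Eriksen pays $17.

Efficient allocation: Ghosh→Lot E ($56), Eriksen→Lot G ($110), Varga→Lot C ($168); total welfare W = $334.
Eriksen receives Lot G at value $110, so the others get W − 110 = $224.
Without Eriksen: best allocation of the remaining 2 bidders over all 3 lots is Ghosh→Lot G ($73), Varga→Lot C ($168), total $241.
VCG payment = (others' best without Eriksen) − (others' welfare with Eriksen) = 241 − 224 = $17.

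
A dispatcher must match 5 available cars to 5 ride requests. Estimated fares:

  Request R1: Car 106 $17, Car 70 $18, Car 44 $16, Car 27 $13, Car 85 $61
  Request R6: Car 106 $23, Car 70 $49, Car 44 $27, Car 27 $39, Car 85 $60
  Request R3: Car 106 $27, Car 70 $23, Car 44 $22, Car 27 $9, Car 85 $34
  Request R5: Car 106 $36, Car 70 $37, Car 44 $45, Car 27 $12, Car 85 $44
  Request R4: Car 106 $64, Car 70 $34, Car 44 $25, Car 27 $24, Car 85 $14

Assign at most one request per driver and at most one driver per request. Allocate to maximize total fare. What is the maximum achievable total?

Optimal: Car 106→Request R4 ($64), Car 70→Request R3 ($23), Car 44→Request R5 ($45), Car 27→Request R6 ($39), Car 85→Request R1 ($61) — total 64+23+45+39+61 = $232.
Next-best assignment: Car 106→Request R4, Car 70→Request R6, Car 44→Request R5, Car 27→Request R3, Car 85→Request R1 = $228.
Checked against all permutations: $232 is optimal.

Maximum total: $232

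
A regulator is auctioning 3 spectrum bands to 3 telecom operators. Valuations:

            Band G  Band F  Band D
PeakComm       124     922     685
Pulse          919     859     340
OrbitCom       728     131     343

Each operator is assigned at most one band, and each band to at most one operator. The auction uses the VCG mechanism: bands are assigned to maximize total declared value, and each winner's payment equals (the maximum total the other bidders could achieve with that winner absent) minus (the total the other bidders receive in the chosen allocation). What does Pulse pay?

Pulse pays $237M.

Efficient allocation: PeakComm→Band D ($685M), Pulse→Band F ($859M), OrbitCom→Band G ($728M); total welfare W = $2272M.
Pulse receives Band F at value $859M, so the others get W − 859 = $1413M.
Without Pulse: best allocation of the remaining 2 bidders over all 3 bands is PeakComm→Band F ($922M), OrbitCom→Band G ($728M), total $1650M.
VCG payment = (others' best without Pulse) − (others' welfare with Pulse) = 1650 − 1413 = $237M.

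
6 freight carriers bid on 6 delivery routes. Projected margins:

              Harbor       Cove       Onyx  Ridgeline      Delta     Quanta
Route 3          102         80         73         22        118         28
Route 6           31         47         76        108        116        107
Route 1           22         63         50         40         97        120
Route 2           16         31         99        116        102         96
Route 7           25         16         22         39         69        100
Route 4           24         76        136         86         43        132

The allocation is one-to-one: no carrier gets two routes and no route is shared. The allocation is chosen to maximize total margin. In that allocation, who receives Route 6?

This is the linear assignment problem.
Optimal: Harbor→Route 3 ($102k), Cove→Route 1 ($63k), Onyx→Route 4 ($136k), Ridgeline→Route 2 ($116k), Delta→Route 6 ($116k), Quanta→Route 7 ($100k) — total 102+63+136+116+116+100 = $633k.
Row-greedy (each carrier in turn takes its best remaining route) gives $582k, worse by 51.
Swapping Delta↔Harbor (Delta→Route 3 $118k, Harbor→Route 6 $31k) loses 69.
Delta's own top route is Route 3 ($118k), but forcing Delta→Route 3 and reassigning the rest optimally gives only $565k — worse by 68.

Delta receives Route 6.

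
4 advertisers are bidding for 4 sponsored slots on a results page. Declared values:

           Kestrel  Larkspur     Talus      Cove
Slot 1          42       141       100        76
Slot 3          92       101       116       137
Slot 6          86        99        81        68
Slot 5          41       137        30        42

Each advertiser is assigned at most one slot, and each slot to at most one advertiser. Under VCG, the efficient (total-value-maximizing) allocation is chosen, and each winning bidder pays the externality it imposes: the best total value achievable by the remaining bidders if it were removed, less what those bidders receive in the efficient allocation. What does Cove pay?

Efficient allocation: Kestrel→Slot 6 ($86), Larkspur→Slot 5 ($137), Talus→Slot 1 ($100), Cove→Slot 3 ($137); total welfare W = $460.
Cove receives Slot 3 at value $137, so the others get W − 137 = $323.
Without Cove: best allocation of the remaining 3 bidders over all 4 slots is Kestrel→Slot 6 ($86), Larkspur→Slot 1 ($141), Talus→Slot 3 ($116), total $343.
VCG payment = (others' best without Cove) − (others' welfare with Cove) = 343 − 323 = $20.

Cove pays $20.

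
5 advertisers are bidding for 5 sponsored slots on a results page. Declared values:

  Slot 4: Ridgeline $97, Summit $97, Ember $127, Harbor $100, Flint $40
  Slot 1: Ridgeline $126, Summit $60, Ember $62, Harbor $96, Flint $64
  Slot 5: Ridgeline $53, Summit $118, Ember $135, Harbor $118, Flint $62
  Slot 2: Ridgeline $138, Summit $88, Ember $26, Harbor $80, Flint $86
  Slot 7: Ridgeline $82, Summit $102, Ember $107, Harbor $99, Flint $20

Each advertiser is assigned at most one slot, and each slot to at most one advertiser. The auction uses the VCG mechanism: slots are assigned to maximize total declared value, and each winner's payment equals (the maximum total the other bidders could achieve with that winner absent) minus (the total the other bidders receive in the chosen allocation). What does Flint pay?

Efficient allocation: Ridgeline→Slot 1 ($126), Summit→Slot 7 ($102), Ember→Slot 4 ($127), Harbor→Slot 5 ($118), Flint→Slot 2 ($86); total welfare W = $559.
Flint receives Slot 2 at value $86, so the others get W − 86 = $473.
Without Flint: best allocation of the remaining 4 bidders over all 5 slots is Ridgeline→Slot 2 ($138), Summit→Slot 7 ($102), Ember→Slot 4 ($127), Harbor→Slot 5 ($118), total $485.
VCG payment = (others' best without Flint) − (others' welfare with Flint) = 485 − 473 = $12.

Flint pays $12.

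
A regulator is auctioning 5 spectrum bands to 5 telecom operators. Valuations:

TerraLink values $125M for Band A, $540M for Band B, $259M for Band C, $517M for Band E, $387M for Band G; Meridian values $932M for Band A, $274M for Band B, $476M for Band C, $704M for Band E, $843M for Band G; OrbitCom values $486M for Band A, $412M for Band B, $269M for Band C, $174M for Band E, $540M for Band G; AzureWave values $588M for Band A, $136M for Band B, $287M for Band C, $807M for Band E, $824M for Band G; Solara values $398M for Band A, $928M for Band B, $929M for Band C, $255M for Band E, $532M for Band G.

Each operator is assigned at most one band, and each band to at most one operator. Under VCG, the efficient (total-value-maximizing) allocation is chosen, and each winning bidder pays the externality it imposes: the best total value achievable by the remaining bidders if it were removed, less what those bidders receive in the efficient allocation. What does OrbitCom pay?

Efficient allocation: TerraLink→Band B ($540M), Meridian→Band A ($932M), OrbitCom→Band G ($540M), AzureWave→Band E ($807M), Solara→Band C ($929M); total welfare W = $3748M.
OrbitCom receives Band G at value $540M, so the others get W − 540 = $3208M.
Without OrbitCom: best allocation of the remaining 4 bidders over all 5 bands is TerraLink→Band B ($540M), Meridian→Band A ($932M), AzureWave→Band G ($824M), Solara→Band C ($929M), total $3225M.
VCG payment = (others' best without OrbitCom) − (others' welfare with OrbitCom) = 3225 − 3208 = $17M.

OrbitCom pays $17M.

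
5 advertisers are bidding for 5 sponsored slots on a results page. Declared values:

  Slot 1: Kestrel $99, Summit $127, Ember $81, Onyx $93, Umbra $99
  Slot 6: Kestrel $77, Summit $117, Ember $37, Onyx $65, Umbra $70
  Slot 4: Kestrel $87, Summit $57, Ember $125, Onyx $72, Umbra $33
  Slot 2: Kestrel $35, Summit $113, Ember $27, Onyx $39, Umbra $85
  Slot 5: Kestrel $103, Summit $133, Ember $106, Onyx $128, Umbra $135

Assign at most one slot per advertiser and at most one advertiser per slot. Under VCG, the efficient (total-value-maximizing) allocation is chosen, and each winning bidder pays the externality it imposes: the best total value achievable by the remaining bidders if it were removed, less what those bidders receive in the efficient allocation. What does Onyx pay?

Onyx pays $50.

Efficient allocation: Kestrel→Slot 1 ($99), Summit→Slot 6 ($117), Ember→Slot 4 ($125), Onyx→Slot 5 ($128), Umbra→Slot 2 ($85); total welfare W = $554.
Onyx receives Slot 5 at value $128, so the others get W − 128 = $426.
Without Onyx: best allocation of the remaining 4 bidders over all 5 slots is Kestrel→Slot 1 ($99), Summit→Slot 6 ($117), Ember→Slot 4 ($125), Umbra→Slot 5 ($135), total $476.
VCG payment = (others' best without Onyx) − (others' welfare with Onyx) = 476 − 426 = $50.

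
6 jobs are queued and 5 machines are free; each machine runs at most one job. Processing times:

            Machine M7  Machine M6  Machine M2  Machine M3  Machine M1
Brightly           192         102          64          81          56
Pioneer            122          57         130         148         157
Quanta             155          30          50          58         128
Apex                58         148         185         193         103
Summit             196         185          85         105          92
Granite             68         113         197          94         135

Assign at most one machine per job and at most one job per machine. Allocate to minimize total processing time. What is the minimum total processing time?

Optimal: Apex→Machine M7 (58 min), Pioneer→Machine M6 (57 min), Summit→Machine M2 (85 min), Quanta→Machine M3 (58 min), Brightly→Machine M1 (56 min) — total 58+57+85+58+56 = 314 min.
Min-entry greedy (repeatedly take the single cheapest remaining cell) gives 323 min, worse by 9.
Next-best assignment: Apex→Machine M7, Pioneer→Machine M6, Quanta→Machine M2, Granite→Machine M3, Brightly→Machine M1 = 315 min.
Every other assignment is strictly worse.

Minimum total: 314 min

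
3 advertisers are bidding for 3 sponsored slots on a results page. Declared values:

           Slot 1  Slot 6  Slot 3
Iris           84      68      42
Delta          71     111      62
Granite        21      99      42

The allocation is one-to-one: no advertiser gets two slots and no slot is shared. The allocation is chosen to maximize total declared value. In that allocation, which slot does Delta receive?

Delta receives Slot 3.

Optimal: Iris→Slot 1 ($84), Delta→Slot 3 ($62), Granite→Slot 6 ($99) — total 84+62+99 = $245.
Row-greedy (each advertiser in turn takes its best remaining slot) gives $237, worse by 8.
Swapping Delta↔Granite (Delta→Slot 6 $111, Granite→Slot 3 $42) loses 8.
Delta's own top slot is Slot 6 ($111), but forcing Delta→Slot 6 and reassigning the rest optimally gives only $237 — worse by 8.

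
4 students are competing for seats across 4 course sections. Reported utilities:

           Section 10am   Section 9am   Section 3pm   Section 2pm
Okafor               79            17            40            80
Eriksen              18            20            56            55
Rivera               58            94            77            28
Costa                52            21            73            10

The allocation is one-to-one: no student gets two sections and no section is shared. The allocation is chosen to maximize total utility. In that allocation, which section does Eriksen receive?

This is the linear assignment problem.
Optimal: Okafor→Section 10am (79 points), Eriksen→Section 2pm (55 points), Rivera→Section 9am (94 points), Costa→Section 3pm (73 points) — total 79+55+94+73 = 301 points.
Max-entry greedy (repeatedly take the single best remaining cell) gives 265 points, worse by 36.
Checked against all permutations: 301 points is optimal.
Eriksen's own top section is Section 3pm (56 points), but forcing Eriksen→Section 3pm and reassigning the rest optimally gives only 282 points — worse by 19.

Eriksen receives Section 2pm.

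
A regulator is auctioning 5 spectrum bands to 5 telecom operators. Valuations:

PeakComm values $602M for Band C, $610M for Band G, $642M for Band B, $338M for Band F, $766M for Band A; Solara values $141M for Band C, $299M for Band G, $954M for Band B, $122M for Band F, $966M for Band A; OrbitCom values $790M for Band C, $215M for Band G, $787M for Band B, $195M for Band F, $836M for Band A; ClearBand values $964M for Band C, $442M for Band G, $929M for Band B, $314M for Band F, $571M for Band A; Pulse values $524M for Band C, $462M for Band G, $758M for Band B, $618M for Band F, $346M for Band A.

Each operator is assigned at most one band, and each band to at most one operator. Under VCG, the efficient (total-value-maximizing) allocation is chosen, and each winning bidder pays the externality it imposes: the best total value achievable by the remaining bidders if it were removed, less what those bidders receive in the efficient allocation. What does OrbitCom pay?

OrbitCom pays $156M.

Efficient allocation: PeakComm→Band G ($610M), Solara→Band B ($954M), OrbitCom→Band A ($836M), ClearBand→Band C ($964M), Pulse→Band F ($618M); total welfare W = $3982M.
OrbitCom receives Band A at value $836M, so the others get W − 836 = $3146M.
Without OrbitCom: best allocation of the remaining 4 bidders over all 5 bands is PeakComm→Band A ($766M), Solara→Band B ($954M), ClearBand→Band C ($964M), Pulse→Band F ($618M), total $3302M.
VCG payment = (others' best without OrbitCom) − (others' welfare with OrbitCom) = 3302 − 3146 = $156M.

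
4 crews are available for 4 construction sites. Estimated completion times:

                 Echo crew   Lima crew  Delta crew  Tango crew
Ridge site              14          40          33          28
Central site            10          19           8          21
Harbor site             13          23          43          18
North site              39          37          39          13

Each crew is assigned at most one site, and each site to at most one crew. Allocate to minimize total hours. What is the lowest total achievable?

Min total: 58 hours

This is a one-to-one assignment (minimum-cost bipartite matching).
Optimal: Echo crew→Ridge site (14 hours), Lima crew→Harbor site (23 hours), Delta crew→Central site (8 hours), Tango crew→North site (13 hours) — total 14+23+8+13 = 58 hours.
Column-greedy (each site in turn goes to its cheapest remaining crew) gives 77 hours, worse by 19.
Next-best assignment: Echo crew→Harbor site, Lima crew→Ridge site, Delta crew→Central site, Tango crew→North site = 74 hours.
Swapping Lima crew↔Tango crew (Lima crew→North site 37 hours, Tango crew→Harbor site 18 hours) adds 19.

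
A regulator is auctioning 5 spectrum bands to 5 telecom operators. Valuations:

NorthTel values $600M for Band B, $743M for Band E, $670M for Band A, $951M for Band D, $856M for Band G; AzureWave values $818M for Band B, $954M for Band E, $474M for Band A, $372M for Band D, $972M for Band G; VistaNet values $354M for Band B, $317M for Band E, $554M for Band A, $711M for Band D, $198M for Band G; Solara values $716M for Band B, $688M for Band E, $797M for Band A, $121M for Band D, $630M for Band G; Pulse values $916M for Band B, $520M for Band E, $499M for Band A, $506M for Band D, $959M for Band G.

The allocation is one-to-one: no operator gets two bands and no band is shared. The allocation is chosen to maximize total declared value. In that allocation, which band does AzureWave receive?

This is the linear assignment problem.
Optimal: NorthTel→Band G ($856M), AzureWave→Band E ($954M), VistaNet→Band D ($711M), Solara→Band A ($797M), Pulse→Band B ($916M) — total 856+954+711+797+916 = $4234M.
Column-greedy (each band in turn goes to its best remaining operator) gives $3816M, worse by 418.
No other one-to-one assignment exceeds $4234M.
AzureWave's own top band is Band G ($972M), but forcing AzureWave→Band G and reassigning the rest optimally gives only $4139M — worse by 95.

AzureWave receives Band E.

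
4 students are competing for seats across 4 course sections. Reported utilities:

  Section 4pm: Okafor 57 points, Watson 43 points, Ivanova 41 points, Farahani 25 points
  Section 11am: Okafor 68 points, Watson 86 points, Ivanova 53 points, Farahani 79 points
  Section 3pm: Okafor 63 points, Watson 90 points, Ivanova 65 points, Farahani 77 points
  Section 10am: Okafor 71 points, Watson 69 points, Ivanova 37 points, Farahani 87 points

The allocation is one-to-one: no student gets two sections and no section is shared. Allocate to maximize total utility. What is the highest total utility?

Maximum total: 295 points

Optimal: Okafor→Section 4pm (57 points), Watson→Section 11am (86 points), Ivanova→Section 3pm (65 points), Farahani→Section 10am (87 points) — total 57+86+65+87 = 295 points.
Column-greedy (each section in turn goes to its best remaining student) gives 257 points, worse by 38.
Next-best assignment: Okafor→Section 4pm, Watson→Section 3pm, Ivanova→Section 11am, Farahani→Section 10am = 287 points.
Swapping Farahani↔Okafor (Farahani→Section 4pm 25 points, Okafor→Section 10am 71 points) loses 48.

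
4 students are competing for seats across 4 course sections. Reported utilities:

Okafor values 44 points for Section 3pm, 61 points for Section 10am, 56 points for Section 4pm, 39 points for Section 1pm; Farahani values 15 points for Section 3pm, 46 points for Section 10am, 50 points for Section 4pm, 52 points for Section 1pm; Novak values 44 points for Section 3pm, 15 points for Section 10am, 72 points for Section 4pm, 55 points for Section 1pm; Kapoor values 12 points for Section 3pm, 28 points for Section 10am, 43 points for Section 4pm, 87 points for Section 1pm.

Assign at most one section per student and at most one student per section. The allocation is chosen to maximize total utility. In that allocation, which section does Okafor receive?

Okafor receives Section 3pm.

Optimal: Okafor→Section 3pm (44 points), Farahani→Section 10am (46 points), Novak→Section 4pm (72 points), Kapoor→Section 1pm (87 points) — total 44+46+72+87 = 249 points.
Max-entry greedy (repeatedly take the single best remaining cell) gives 235 points, worse by 14.
Next-best assignment: Okafor→Section 10am, Farahani→Section 4pm, Novak→Section 3pm, Kapoor→Section 1pm = 242 points.
Checked against all permutations: 249 points is optimal.
Okafor's own top section is Section 10am (61 points), but forcing Okafor→Section 10am and reassigning the rest optimally gives only 242 points — worse by 7.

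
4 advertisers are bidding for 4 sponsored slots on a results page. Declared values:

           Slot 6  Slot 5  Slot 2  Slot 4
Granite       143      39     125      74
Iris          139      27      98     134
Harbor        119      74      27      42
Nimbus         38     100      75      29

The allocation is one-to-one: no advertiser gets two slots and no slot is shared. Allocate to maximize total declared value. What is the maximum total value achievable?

Max total: $478

Optimal: Granite→Slot 2 ($125), Iris→Slot 4 ($134), Harbor→Slot 6 ($119), Nimbus→Slot 5 ($100) — total 125+134+119+100 = $478.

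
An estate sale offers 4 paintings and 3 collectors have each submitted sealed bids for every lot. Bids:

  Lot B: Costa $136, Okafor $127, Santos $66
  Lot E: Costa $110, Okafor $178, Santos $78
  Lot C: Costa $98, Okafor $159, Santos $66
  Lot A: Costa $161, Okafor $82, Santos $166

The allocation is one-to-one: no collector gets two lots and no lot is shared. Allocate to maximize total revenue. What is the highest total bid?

This is the linear assignment problem.
Optimal: Costa→Lot B ($136), Okafor→Lot E ($178), Santos→Lot A ($166) — total 136+178+166 = $480.
Row-greedy (each collector in turn takes its best remaining lot) gives $405, worse by 75.
Next-best assignment: Costa→Lot B, Okafor→Lot C, Santos→Lot A = $461.
Swapping Costa↔Santos (Costa→Lot A $161, Santos→Lot B $66) loses 75.

Max total: $480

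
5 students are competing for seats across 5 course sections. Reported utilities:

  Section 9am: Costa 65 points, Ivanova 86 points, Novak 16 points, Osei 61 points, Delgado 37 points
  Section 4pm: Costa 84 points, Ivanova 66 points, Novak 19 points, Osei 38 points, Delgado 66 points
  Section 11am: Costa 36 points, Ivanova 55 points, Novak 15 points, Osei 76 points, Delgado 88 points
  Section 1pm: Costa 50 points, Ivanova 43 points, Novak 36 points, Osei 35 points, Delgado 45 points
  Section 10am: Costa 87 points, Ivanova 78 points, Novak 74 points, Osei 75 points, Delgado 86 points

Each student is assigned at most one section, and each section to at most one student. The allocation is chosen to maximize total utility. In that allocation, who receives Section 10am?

Osei receives Section 10am.

Optimal: Costa→Section 4pm (84 points), Ivanova→Section 9am (86 points), Novak→Section 1pm (36 points), Osei→Section 10am (75 points), Delgado→Section 11am (88 points) — total 84+86+36+75+88 = 369 points.
Row-greedy (each student in turn takes its best remaining section) gives 351 points, worse by 18.
Next-best assignment: Costa→Section 4pm, Ivanova→Section 9am, Novak→Section 1pm, Osei→Section 11am, Delgado→Section 10am = 368 points.
Swapping Delgado↔Ivanova (Delgado→Section 9am 37 points, Ivanova→Section 11am 55 points) loses 82.
Osei's own top section is Section 11am (76 points), but forcing Osei→Section 11am and reassigning the rest optimally gives only 368 points — worse by 1.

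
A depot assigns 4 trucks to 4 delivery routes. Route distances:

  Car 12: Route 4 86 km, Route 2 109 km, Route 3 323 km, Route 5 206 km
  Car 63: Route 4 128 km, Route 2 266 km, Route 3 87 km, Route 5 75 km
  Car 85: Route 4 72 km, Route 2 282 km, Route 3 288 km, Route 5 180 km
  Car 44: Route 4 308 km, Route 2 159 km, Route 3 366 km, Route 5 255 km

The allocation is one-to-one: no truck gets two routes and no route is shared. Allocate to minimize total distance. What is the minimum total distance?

Minimum total: 512 km

Treat this as an assignment problem: match each truck to one route.
Optimal: Car 12→Route 4 (86 km), Car 63→Route 3 (87 km), Car 85→Route 5 (180 km), Car 44→Route 2 (159 km) — total 86+87+180+159 = 512 km.
Column-greedy (each route in turn goes to its cheapest remaining truck) gives 523 km, worse by 11.
Next-best assignment: Car 12→Route 2, Car 63→Route 3, Car 85→Route 4, Car 44→Route 5 = 523 km.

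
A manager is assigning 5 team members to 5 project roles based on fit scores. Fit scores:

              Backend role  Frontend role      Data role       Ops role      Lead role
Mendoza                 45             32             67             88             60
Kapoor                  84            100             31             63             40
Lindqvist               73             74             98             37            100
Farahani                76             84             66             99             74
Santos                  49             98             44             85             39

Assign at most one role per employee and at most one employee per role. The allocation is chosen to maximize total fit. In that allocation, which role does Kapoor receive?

Optimal: Mendoza→Data role (67 pts), Kapoor→Backend role (84 pts), Lindqvist→Lead role (100 pts), Farahani→Ops role (99 pts), Santos→Frontend role (98 pts) — total 67+84+100+99+98 = 448 pts.
Column-greedy (each role in turn goes to its best remaining employee) gives 439 pts, worse by 9.
Kapoor's own top role is Frontend role (100 pts), but forcing Kapoor→Frontend role and reassigning the rest optimally gives only 428 pts — worse by 20.

Kapoor receives Backend role.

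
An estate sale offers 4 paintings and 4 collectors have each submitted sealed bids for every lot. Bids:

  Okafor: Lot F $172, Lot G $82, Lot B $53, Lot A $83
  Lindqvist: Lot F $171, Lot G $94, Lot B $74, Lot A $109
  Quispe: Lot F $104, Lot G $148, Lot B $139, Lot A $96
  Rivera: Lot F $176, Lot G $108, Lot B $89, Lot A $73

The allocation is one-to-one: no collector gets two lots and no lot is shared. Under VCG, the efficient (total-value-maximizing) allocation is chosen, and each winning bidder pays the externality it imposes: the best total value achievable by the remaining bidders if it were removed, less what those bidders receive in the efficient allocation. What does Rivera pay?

Efficient allocation: Okafor→Lot F ($172), Lindqvist→Lot A ($109), Quispe→Lot B ($139), Rivera→Lot G ($108); total welfare W = $528.
Rivera receives Lot G at value $108, so the others get W − 108 = $420.
Without Rivera: best allocation of the remaining 3 bidders over all 4 lots is Okafor→Lot F ($172), Lindqvist→Lot A ($109), Quispe→Lot G ($148), total $429.
VCG payment = (others' best without Rivera) − (others' welfare with Rivera) = 429 − 420 = $9.

Rivera pays $9.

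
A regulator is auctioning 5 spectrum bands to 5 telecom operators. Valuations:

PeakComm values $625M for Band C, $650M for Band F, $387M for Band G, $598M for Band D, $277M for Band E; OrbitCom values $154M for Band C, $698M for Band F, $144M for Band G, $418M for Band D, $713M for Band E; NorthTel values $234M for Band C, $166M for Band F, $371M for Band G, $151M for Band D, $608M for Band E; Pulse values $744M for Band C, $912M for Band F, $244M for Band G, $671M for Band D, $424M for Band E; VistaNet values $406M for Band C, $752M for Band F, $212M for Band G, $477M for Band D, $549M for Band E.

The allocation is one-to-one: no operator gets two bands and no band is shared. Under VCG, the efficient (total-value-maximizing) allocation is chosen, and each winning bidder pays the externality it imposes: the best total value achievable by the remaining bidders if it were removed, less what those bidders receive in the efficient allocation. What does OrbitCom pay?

Efficient allocation: PeakComm→Band D ($598M), OrbitCom→Band E ($713M), NorthTel→Band G ($371M), Pulse→Band C ($744M), VistaNet→Band F ($752M); total welfare W = $3178M.
OrbitCom receives Band E at value $713M, so the others get W − 713 = $2465M.
Without OrbitCom: best allocation of the remaining 4 bidders over all 5 bands is PeakComm→Band D ($598M), NorthTel→Band E ($608M), Pulse→Band C ($744M), VistaNet→Band F ($752M), total $2702M.
VCG payment = (others' best without OrbitCom) − (others' welfare with OrbitCom) = 2702 − 2465 = $237M.

OrbitCom pays $237M.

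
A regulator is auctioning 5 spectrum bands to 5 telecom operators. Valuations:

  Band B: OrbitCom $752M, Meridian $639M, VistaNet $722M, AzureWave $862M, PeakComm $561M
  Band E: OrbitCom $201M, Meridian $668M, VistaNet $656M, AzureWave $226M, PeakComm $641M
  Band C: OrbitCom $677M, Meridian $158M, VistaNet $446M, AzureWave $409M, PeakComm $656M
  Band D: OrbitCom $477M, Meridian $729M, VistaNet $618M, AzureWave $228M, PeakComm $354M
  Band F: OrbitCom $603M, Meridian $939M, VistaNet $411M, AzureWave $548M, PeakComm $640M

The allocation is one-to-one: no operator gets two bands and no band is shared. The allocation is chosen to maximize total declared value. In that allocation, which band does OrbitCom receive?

This is a one-to-one assignment (maximum-weight bipartite matching).
Optimal: OrbitCom→Band C ($677M), Meridian→Band F ($939M), VistaNet→Band D ($618M), AzureWave→Band B ($862M), PeakComm→Band E ($641M) — total 677+939+618+862+641 = $3737M.
Column-greedy (each band in turn goes to its best remaining operator) gives $3465M, worse by 272.
Next-best assignment: OrbitCom→Band D, Meridian→Band F, VistaNet→Band E, AzureWave→Band B, PeakComm→Band C = $3590M.
Swapping VistaNet↔PeakComm (VistaNet→Band E $656M, PeakComm→Band D $354M) loses 249.
Checked against all permutations: $3737M is optimal.
OrbitCom's own top band is Band B ($752M), but forcing OrbitCom→Band B and reassigning the rest optimally gives only $3359M — worse by 378.

OrbitCom receives Band C.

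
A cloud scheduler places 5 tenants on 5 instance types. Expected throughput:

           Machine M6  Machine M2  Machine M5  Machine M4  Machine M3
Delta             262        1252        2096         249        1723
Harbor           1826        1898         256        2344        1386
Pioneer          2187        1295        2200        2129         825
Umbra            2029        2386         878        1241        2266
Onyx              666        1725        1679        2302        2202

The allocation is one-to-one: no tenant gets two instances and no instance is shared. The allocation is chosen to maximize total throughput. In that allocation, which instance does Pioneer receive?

This is a one-to-one assignment (maximum-weight bipartite matching).
Optimal: Delta→Machine M5 (2096 ops/s), Harbor→Machine M4 (2344 ops/s), Pioneer→Machine M6 (2187 ops/s), Umbra→Machine M2 (2386 ops/s), Onyx→Machine M3 (2202 ops/s) — total 2096+2344+2187+2386+2202 = 11215 ops/s.
Max-entry greedy (repeatedly take the single best remaining cell) gives 9394 ops/s, worse by 1821.
Next-best assignment: Delta→Machine M5, Harbor→Machine M2, Pioneer→Machine M6, Umbra→Machine M3, Onyx→Machine M4 = 10749 ops/s.
Swapping Delta↔Pioneer (Delta→Machine M6 262 ops/s, Pioneer→Machine M5 2200 ops/s) loses 1821.
Pioneer's own top instance is Machine M5 (2200 ops/s), but forcing Pioneer→Machine M5 and reassigning the rest optimally gives only 10437 ops/s — worse by 778.

Pioneer receives Machine M6.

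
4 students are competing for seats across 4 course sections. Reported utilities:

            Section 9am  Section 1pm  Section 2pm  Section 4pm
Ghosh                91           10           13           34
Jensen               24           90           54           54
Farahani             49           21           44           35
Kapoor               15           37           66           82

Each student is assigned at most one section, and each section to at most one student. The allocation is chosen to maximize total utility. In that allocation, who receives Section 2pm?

Farahani receives Section 2pm.

Optimal: Ghosh→Section 9am (91 points), Jensen→Section 1pm (90 points), Farahani→Section 2pm (44 points), Kapoor→Section 4pm (82 points) — total 91+90+44+82 = 307 points.
Column-greedy (each section in turn goes to its best remaining student) gives 282 points, worse by 25.
No other one-to-one assignment exceeds 307 points.
Farahani's own top section is Section 9am (49 points), but forcing Farahani→Section 9am and reassigning the rest optimally gives only 239 points — worse by 68.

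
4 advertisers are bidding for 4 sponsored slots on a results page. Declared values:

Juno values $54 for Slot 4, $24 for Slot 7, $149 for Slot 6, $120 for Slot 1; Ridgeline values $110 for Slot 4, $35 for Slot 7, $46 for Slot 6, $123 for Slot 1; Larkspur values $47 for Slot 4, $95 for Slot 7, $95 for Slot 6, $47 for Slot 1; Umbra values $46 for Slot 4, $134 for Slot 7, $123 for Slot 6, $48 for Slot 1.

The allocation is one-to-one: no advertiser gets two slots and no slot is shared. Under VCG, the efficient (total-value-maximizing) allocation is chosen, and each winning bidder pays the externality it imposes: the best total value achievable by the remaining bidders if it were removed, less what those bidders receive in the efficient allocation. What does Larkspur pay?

Larkspur pays $42.

Efficient allocation: Juno→Slot 1 ($120), Ridgeline→Slot 4 ($110), Larkspur→Slot 6 ($95), Umbra→Slot 7 ($134); total welfare W = $459.
Larkspur receives Slot 6 at value $95, so the others get W − 95 = $364.
Without Larkspur: best allocation of the remaining 3 bidders over all 4 slots is Juno→Slot 6 ($149), Ridgeline→Slot 1 ($123), Umbra→Slot 7 ($134), total $406.
VCG payment = (others' best without Larkspur) − (others' welfare with Larkspur) = 406 − 364 = $42.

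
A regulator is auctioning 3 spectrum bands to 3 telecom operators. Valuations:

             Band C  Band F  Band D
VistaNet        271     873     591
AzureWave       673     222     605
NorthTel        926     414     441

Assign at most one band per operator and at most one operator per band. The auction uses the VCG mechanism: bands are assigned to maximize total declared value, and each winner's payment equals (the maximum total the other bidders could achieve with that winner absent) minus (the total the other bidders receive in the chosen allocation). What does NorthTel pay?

Efficient allocation: VistaNet→Band F ($873M), AzureWave→Band D ($605M), NorthTel→Band C ($926M); total welfare W = $2404M.
NorthTel receives Band C at value $926M, so the others get W − 926 = $1478M.
Without NorthTel: best allocation of the remaining 2 bidders over all 3 bands is VistaNet→Band F ($873M), AzureWave→Band C ($673M), total $1546M.
VCG payment = (others' best without NorthTel) − (others' welfare with NorthTel) = 1546 − 1478 = $68M.

NorthTel pays $68M.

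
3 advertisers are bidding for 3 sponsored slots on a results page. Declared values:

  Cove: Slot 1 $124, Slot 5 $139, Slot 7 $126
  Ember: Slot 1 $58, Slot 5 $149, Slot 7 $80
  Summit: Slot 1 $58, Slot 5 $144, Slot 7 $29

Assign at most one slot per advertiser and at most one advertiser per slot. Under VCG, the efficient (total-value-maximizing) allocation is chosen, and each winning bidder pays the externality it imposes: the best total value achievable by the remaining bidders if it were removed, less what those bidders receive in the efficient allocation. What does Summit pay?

Summit pays $71.

Efficient allocation: Cove→Slot 1 ($124), Ember→Slot 7 ($80), Summit→Slot 5 ($144); total welfare W = $348.
Summit receives Slot 5 at value $144, so the others get W − 144 = $204.
Without Summit: best allocation of the remaining 2 bidders over all 3 slots is Cove→Slot 7 ($126), Ember→Slot 5 ($149), total $275.
VCG payment = (others' best without Summit) − (others' welfare with Summit) = 275 − 204 = $71.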